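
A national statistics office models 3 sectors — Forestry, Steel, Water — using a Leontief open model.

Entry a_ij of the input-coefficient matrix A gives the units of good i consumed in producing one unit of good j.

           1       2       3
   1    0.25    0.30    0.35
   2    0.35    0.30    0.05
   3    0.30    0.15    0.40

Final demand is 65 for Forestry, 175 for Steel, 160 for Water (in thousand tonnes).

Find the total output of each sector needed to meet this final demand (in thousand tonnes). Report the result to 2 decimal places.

x_1 = 727.33, x_2 = 670.67, x_3 = 798.00

I − A =
  [   0.75    -0.30    -0.35]
  [  -0.35     0.70    -0.05]
  [  -0.30    -0.15     0.60]
Cofactors of I−A, C_ij = (−1)^(i+j)·(minor ij) (rows/columns in the sector order above):
  C_11 = (0.70)(0.60) − (-0.05)(-0.15) = 0.4125
  C_12 = −[(-0.35)(0.60) − (-0.05)(-0.30)] = 0.2250
  C_13 = (-0.35)(-0.15) − (0.70)(-0.30) = 0.2625
  C_21 = −[(-0.30)(0.60) − (-0.35)(-0.15)] = 0.2325
  C_22 = (0.75)(0.60) − (-0.35)(-0.30) = 0.3450
  C_23 = −[(0.75)(-0.15) − (-0.30)(-0.30)] = 0.2025
  C_31 = (-0.30)(-0.05) − (-0.35)(0.70) = 0.2600
  C_32 = −[(0.75)(-0.05) − (-0.35)(-0.35)] = 0.1600
  C_33 = (0.75)(0.70) − (-0.30)(-0.35) = 0.4200
det(I−A) = Σ_j (I−A)_1j·C_1j = (0.75)(0.4125) + (-0.30)(0.2250) + (-0.35)(0.2625) = 0.1500
adj(I−A) = Cᵀ =
  [ 0.4125   0.2325   0.2600]
  [ 0.2250   0.3450   0.1600]
  [ 0.2625   0.2025   0.4200]
(I − A)⁻¹ = adj(I−A) / det(I−A) ≈
  [   2.7500     1.5500     1.7333]
  [   1.5000     2.3000     1.0667]
  [   1.7500     1.3500     2.8000]
x = (I − A)⁻¹ d = adj(I−A)·d / det(I−A), with det(I−A) = 0.1500:
  x_1 = (0.4125·65 + 0.2325·175 + 0.2600·160) / 0.1500 = 109.10 / 0.1500 ≈ 727.33
  x_2 = (0.2250·65 + 0.3450·175 + 0.1600·160) / 0.1500 = 100.60 / 0.1500 ≈ 670.67
  x_3 = (0.2625·65 + 0.2025·175 + 0.4200·160) / 0.1500 = 119.70 / 0.1500 = 798.00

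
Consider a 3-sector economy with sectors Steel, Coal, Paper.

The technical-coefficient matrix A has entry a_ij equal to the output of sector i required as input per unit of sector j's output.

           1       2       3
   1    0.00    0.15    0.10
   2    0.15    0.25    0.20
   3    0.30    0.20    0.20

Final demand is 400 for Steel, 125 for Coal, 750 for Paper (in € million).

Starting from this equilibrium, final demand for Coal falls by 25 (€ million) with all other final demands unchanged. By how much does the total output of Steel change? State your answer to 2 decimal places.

I − A =
  [   1.00    -0.15    -0.10]
  [  -0.15     0.75    -0.20]
  [  -0.30    -0.20     0.80]
Cofactors of I−A, C_ij = (−1)^(i+j)·(minor ij) (rows/columns in the sector order above):
  C_11 = (0.75)(0.80) − (-0.20)(-0.20) = 0.5600
  C_12 = −[(-0.15)(0.80) − (-0.20)(-0.30)] = 0.1800
  C_13 = (-0.15)(-0.20) − (0.75)(-0.30) = 0.2550
  C_21 = −[(-0.15)(0.80) − (-0.10)(-0.20)] = 0.1400
  C_22 = (1.00)(0.80) − (-0.10)(-0.30) = 0.7700
  C_23 = −[(1.00)(-0.20) − (-0.15)(-0.30)] = 0.2450
  C_31 = (-0.15)(-0.20) − (-0.10)(0.75) = 0.1050
  C_32 = −[(1.00)(-0.20) − (-0.10)(-0.15)] = 0.2150
  C_33 = (1.00)(0.75) − (-0.15)(-0.15) = 0.7275
det(I−A) = Σ_j (I−A)_1j·C_1j = (1.00)(0.5600) + (-0.15)(0.1800) + (-0.10)(0.2550) = 0.5075
adj(I−A) = Cᵀ =
  [ 0.5600   0.1400   0.1050]
  [ 0.1800   0.7700   0.2150]
  [ 0.2550   0.2450   0.7275]
(I − A)⁻¹ = adj(I−A) / det(I−A) ≈
  [   1.1034     0.2759     0.2069]
  [   0.3547     1.5172     0.4236]
  [   0.5025     0.4828     1.4335]
Δx = (I − A)⁻¹ Δd with Δd having -25 in the Coal component and 0 elsewhere.
So Δx_1 = L_12 · (-25), where L_12 = adj(I−A)_12 / det(I−A) = 0.1400 / 0.5075.
Δx_1 = 0.1400 × (-25) / 0.5075 = -3.50 / 0.5075 ≈ -6.90.

Δx_1 = -6.90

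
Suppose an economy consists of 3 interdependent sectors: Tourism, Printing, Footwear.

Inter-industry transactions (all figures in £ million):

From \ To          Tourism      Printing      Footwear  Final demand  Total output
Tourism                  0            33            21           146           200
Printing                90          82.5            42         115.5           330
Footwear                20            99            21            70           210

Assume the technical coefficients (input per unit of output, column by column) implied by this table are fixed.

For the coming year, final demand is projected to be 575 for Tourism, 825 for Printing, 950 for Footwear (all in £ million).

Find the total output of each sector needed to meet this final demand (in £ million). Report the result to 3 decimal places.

Technical coefficients a_ij = z_ij / X_j:
  a_TT = 0/200 = 0.00, a_PT = 90/200 = 0.45, a_FT = 20/200 = 0.10
  a_TP = 33/330 = 0.10, a_PP = 82.5/330 = 0.25, a_FP = 99/330 = 0.30
  a_TF = 21/210 = 0.10, a_PF = 42/210 = 0.20, a_FF = 21/210 = 0.10
I − A =
  [   1.00    -0.10    -0.10]
  [  -0.45     0.75    -0.20]
  [  -0.10    -0.30     0.90]
Cofactors of I−A, C_ij = (−1)^(i+j)·(minor ij) (rows/columns in the sector order above):
  C_11 = (0.75)(0.90) − (-0.20)(-0.30) = 0.6150
  C_12 = −[(-0.45)(0.90) − (-0.20)(-0.10)] = 0.4250
  C_13 = (-0.45)(-0.30) − (0.75)(-0.10) = 0.2100
  C_21 = −[(-0.10)(0.90) − (-0.10)(-0.30)] = 0.1200
  C_22 = (1.00)(0.90) − (-0.10)(-0.10) = 0.8900
  C_23 = −[(1.00)(-0.30) − (-0.10)(-0.10)] = 0.3100
  C_31 = (-0.10)(-0.20) − (-0.10)(0.75) = 0.0950
  C_32 = −[(1.00)(-0.20) − (-0.10)(-0.45)] = 0.2450
  C_33 = (1.00)(0.75) − (-0.10)(-0.45) = 0.7050
det(I−A) = Σ_j (I−A)_1j·C_1j = (1.00)(0.6150) + (-0.10)(0.4250) + (-0.10)(0.2100) = 0.5515
adj(I−A) = Cᵀ =
  [ 0.6150   0.1200   0.0950]
  [ 0.4250   0.8900   0.2450]
  [ 0.2100   0.3100   0.7050]
(I − A)⁻¹ = adj(I−A) / det(I−A) ≈
  [   1.1151     0.2176     0.1723]
  [   0.7706     1.6138     0.4442]
  [   0.3808     0.5621     1.2783]
x = (I − A)⁻¹ d = adj(I−A)·d / det(I−A), with det(I−A) = 0.5515:
  x_T = (0.6150·575 + 0.1200·825 + 0.0950·950) / 0.5515 = 542.875 / 0.5515 ≈ 984.361
  x_P = (0.4250·575 + 0.8900·825 + 0.2450·950) / 0.5515 = 1211.375 / 0.5515 ≈ 2196.510
  x_F = (0.2100·575 + 0.3100·825 + 0.7050·950) / 0.5515 = 1046.25 / 0.5515 ≈ 1897.099

x_T = 984.361, x_P = 2196.510, x_F = 1897.099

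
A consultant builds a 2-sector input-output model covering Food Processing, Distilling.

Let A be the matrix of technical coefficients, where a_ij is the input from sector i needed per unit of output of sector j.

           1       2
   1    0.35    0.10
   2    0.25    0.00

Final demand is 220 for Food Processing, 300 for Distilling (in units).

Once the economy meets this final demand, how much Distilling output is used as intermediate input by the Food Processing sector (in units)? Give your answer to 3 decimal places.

z_21 = 100.000

I − A =
  [   0.65    -0.10]
  [  -0.25     1.00]
det(I−A) = (0.65)(1.00) − (-0.10)(-0.25) = 0.6250
adj(I−A) = [[1.00, 0.10], [0.25, 0.65]]
(I − A)⁻¹ = adj(I−A) / det(I−A) ≈
  [   1.6000     0.1600]
  [   0.4000     1.0400]
First solve x = (I − A)⁻¹ d = adj(I−A)·d / det(I−A); in particular x_1 = (1.00·220 + 0.10·300) / 0.6250 = 250.00 / 0.6250 = 400.00000.
Intermediate flow from 2 to 1: z_21 = a_21 · x_1 = 0.25 × 250.00 / 0.6250 = 62.50 / 0.6250 = 100.000.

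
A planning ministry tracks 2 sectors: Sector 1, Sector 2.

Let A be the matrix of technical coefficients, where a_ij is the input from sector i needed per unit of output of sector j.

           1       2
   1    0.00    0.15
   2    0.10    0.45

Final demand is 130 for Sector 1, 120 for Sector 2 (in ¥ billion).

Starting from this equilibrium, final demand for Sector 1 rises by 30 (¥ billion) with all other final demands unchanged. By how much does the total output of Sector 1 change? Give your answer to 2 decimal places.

Δx_1 = 30.84

I − A =
  [   1.00    -0.15]
  [  -0.10     0.55]
det(I−A) = (1.00)(0.55) − (-0.15)(-0.10) = 0.5350
adj(I−A) = [[0.55, 0.15], [0.10, 1.00]]
(I − A)⁻¹ = adj(I−A) / det(I−A) ≈
  [   1.0280     0.2804]
  [   0.1869     1.8692]
Δx = (I − A)⁻¹ Δd with Δd having +30 in the Sector 1 component and 0 elsewhere.
So Δx_1 = L_11 · (+30), where L_11 = adj(I−A)_11 / det(I−A) = 0.55 / 0.5350.
Δx_1 = 0.55 × (+30) / 0.5350 = 16.50 / 0.5350 ≈ 30.84.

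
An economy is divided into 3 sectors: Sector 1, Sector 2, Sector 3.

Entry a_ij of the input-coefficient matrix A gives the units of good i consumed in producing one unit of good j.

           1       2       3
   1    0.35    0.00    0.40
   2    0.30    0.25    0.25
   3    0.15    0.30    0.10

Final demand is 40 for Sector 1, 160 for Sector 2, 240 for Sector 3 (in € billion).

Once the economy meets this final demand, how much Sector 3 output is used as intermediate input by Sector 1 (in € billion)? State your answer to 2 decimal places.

I − A =
  [   0.65     0.00    -0.40]
  [  -0.30     0.75    -0.25]
  [  -0.15    -0.30     0.90]
Cofactors of I−A, C_ij = (−1)^(i+j)·(minor ij) (rows/columns in the sector order above):
  C_11 = (0.75)(0.90) − (-0.25)(-0.30) = 0.6000
  C_12 = −[(-0.30)(0.90) − (-0.25)(-0.15)] = 0.3075
  C_13 = (-0.30)(-0.30) − (0.75)(-0.15) = 0.2025
  C_21 = −[(0.00)(0.90) − (-0.40)(-0.30)] = 0.1200
  C_22 = (0.65)(0.90) − (-0.40)(-0.15) = 0.5250
  C_23 = −[(0.65)(-0.30) − (0.00)(-0.15)] = 0.1950
  C_31 = (0.00)(-0.25) − (-0.40)(0.75) = 0.3000
  C_32 = −[(0.65)(-0.25) − (-0.40)(-0.30)] = 0.2825
  C_33 = (0.65)(0.75) − (0.00)(-0.30) = 0.4875
det(I−A) = Σ_j (I−A)_1j·C_1j = (0.65)(0.6000) + (0.00)(0.3075) + (-0.40)(0.2025) = 0.3090
adj(I−A) = Cᵀ =
  [ 0.6000   0.1200   0.3000]
  [ 0.3075   0.5250   0.2825]
  [ 0.2025   0.1950   0.4875]
(I − A)⁻¹ = adj(I−A) / det(I−A) ≈
  [   1.9417     0.3883     0.9709]
  [   0.9951     1.6990     0.9142]
  [   0.6553     0.6311     1.5777]
First solve x = (I − A)⁻¹ d = adj(I−A)·d / det(I−A); in particular x_1 = (0.6000·40 + 0.1200·160 + 0.3000·240) / 0.3090 = 115.20 / 0.3090 ≈ 372.8155.
Intermediate flow from 3 to 1: z_31 = a_31 · x_1 = 0.15 × 115.20 / 0.3090 = 17.28 / 0.3090 ≈ 55.92.

z_31 = 55.92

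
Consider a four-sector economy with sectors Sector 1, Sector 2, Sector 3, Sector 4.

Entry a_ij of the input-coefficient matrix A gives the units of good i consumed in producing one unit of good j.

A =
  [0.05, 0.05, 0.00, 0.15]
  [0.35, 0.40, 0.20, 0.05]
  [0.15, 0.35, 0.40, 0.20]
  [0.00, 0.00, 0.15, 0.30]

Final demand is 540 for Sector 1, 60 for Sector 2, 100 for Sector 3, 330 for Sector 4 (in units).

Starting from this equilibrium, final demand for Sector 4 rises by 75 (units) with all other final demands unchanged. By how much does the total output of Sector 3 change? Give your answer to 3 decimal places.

I − A =
  [   0.95    -0.05     0.00    -0.15]
  [  -0.35     0.60    -0.20    -0.05]
  [  -0.15    -0.35     0.60    -0.20]
  [   0.00     0.00    -0.15     0.70]
Compute the cofactors C_ij = (−1)^(i+j)·(3×3 minor ij) of I−A; the adjugate is their transpose:
adj(I−A) = Cᵀ =
  [ 0.182375   0.027375   0.020875   0.047000]
  [ 0.158625   0.367125   0.148000   0.102500]
  [ 0.148750   0.238000   0.386750   0.159375]
  [ 0.031875   0.051000   0.082875   0.263500]
det(I−A) = Σ_j (I−A)_1j·C_1j = (0.95)(0.182375) + (-0.05)(0.158625) + (0.00)(0.148750) + (-0.15)(0.031875) = 0.16054375
(I − A)⁻¹ = adj(I−A) / det(I−A) ≈
  [   1.1360     0.1705     0.1300     0.2928]
  [   0.9880     2.2868     0.9219     0.6385]
  [   0.9265     1.4825     2.4090     0.9927]
  [   0.1985     0.3177     0.5162     1.6413]
Δx = (I − A)⁻¹ Δd with Δd having +75 in the Sector 4 component and 0 elsewhere.
So Δx_3 = L_34 · (+75), where L_34 = adj(I−A)_34 / det(I−A) = 0.159375 / 0.16054375.
Δx_3 = 0.159375 × (+75) / 0.16054375 = 11.953125 / 0.16054375 ≈ 74.454.

Δx_3 = 74.454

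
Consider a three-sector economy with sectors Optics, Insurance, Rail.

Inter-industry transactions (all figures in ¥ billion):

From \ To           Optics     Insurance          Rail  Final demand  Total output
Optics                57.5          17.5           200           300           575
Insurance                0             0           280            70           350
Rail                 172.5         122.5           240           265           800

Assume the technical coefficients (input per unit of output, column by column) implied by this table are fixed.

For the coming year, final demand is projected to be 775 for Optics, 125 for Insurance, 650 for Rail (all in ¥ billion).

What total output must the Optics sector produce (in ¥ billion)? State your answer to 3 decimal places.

Technical coefficients a_ij = z_ij / X_j:
  a_11 = 57.5/575 = 0.10, a_21 = 0/575 = 0.00, a_31 = 172.5/575 = 0.30
  a_12 = 17.5/350 = 0.05, a_22 = 0/350 = 0.00, a_32 = 122.5/350 = 0.35
  a_13 = 200/800 = 0.25, a_23 = 280/800 = 0.35, a_33 = 240/800 = 0.30
I − A =
  [   0.90    -0.05    -0.25]
  [   0.00     1.00    -0.35]
  [  -0.30    -0.35     0.70]
Cofactors of I−A, C_ij = (−1)^(i+j)·(minor ij) (rows/columns in the sector order above):
  C_11 = (1.00)(0.70) − (-0.35)(-0.35) = 0.5775
  C_12 = −[(0.00)(0.70) − (-0.35)(-0.30)] = 0.1050
  C_13 = (0.00)(-0.35) − (1.00)(-0.30) = 0.3000
  C_21 = −[(-0.05)(0.70) − (-0.25)(-0.35)] = 0.1225
  C_22 = (0.90)(0.70) − (-0.25)(-0.30) = 0.5550
  C_23 = −[(0.90)(-0.35) − (-0.05)(-0.30)] = 0.3300
  C_31 = (-0.05)(-0.35) − (-0.25)(1.00) = 0.2675
  C_32 = −[(0.90)(-0.35) − (-0.25)(0.00)] = 0.3150
  C_33 = (0.90)(1.00) − (-0.05)(0.00) = 0.9000
det(I−A) = Σ_j (I−A)_1j·C_1j = (0.90)(0.5775) + (-0.05)(0.1050) + (-0.25)(0.3000) = 0.4395
adj(I−A) = Cᵀ =
  [ 0.5775   0.1225   0.2675]
  [ 0.1050   0.5550   0.3150]
  [ 0.3000   0.3300   0.9000]
(I − A)⁻¹ = adj(I−A) / det(I−A) ≈
  [   1.3140     0.2787     0.6086]
  [   0.2389     1.2628     0.7167]
  [   0.6826     0.7509     2.0478]
x = (I − A)⁻¹ d = adj(I−A)·d / det(I−A), with det(I−A) = 0.4395:
  x_1 = (0.5775·775 + 0.1225·125 + 0.2675·650) / 0.4395 = 636.75 / 0.4395 ≈ 1448.805
  x_2 = (0.1050·775 + 0.5550·125 + 0.3150·650) / 0.4395 = 355.50 / 0.4395 ≈ 808.874
  x_3 = (0.3000·775 + 0.3300·125 + 0.9000·650) / 0.4395 = 858.75 / 0.4395 ≈ 1953.925

x_1 = 1448.805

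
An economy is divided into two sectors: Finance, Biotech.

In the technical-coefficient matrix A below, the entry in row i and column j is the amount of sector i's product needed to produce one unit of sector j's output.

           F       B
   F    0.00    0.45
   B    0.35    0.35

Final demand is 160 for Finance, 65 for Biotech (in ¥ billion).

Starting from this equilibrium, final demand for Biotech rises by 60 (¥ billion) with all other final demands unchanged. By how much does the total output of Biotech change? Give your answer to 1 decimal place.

Δx_B = 121.8

I − A =
  [   1.00    -0.45]
  [  -0.35     0.65]
det(I−A) = (1.00)(0.65) − (-0.45)(-0.35) = 0.4925
adj(I−A) = [[0.65, 0.45], [0.35, 1.00]]
(I − A)⁻¹ = adj(I−A) / det(I−A) ≈
  [   1.3198     0.9137]
  [   0.7107     2.0305]
Δx = (I − A)⁻¹ Δd with Δd having +60 in the Biotech component and 0 elsewhere.
So Δx_B = L_BB · (+60), where L_BB = adj(I−A)_BB / det(I−A) = 1.00 / 0.4925.
Δx_B = 1.00 × (+60) / 0.4925 = 60.00 / 0.4925 ≈ 121.8.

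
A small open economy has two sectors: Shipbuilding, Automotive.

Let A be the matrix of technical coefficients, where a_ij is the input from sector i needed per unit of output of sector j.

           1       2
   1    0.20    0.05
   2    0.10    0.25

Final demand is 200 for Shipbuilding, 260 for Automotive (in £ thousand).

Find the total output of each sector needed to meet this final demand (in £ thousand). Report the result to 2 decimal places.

I − A =
  [   0.80    -0.05]
  [  -0.10     0.75]
det(I−A) = (0.80)(0.75) − (-0.05)(-0.10) = 0.5950
adj(I−A) = [[0.75, 0.05], [0.10, 0.80]]
(I − A)⁻¹ = adj(I−A) / det(I−A) ≈
  [   1.2605     0.0840]
  [   0.1681     1.3445]
x = (I − A)⁻¹ d = adj(I−A)·d / det(I−A), with det(I−A) = 0.5950:
  x_1 = (0.75·200 + 0.05·260) / 0.5950 = 163.00 / 0.5950 ≈ 273.95
  x_2 = (0.10·200 + 0.80·260) / 0.5950 = 228.00 / 0.5950 ≈ 383.19

x_1 = 273.95, x_2 = 383.19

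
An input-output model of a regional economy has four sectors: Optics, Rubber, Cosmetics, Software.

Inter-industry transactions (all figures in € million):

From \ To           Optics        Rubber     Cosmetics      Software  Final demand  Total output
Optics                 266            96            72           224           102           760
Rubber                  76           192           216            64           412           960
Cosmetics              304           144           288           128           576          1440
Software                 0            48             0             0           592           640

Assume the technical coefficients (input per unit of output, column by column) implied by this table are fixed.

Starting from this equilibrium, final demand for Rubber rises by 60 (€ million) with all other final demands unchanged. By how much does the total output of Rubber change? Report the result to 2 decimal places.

Δx_R = 82.27

Technical coefficients a_ij = z_ij / X_j:
  a_OO = 266/760 = 0.35, a_RO = 76/760 = 0.10, a_CO = 304/760 = 0.40, a_SO = 0/760 = 0.00
  a_OR = 96/960 = 0.10, a_RR = 192/960 = 0.20, a_CR = 144/960 = 0.15, a_SR = 48/960 = 0.05
  a_OC = 72/1440 = 0.05, a_RC = 216/1440 = 0.15, a_CC = 288/1440 = 0.20, a_SC = 0/1440 = 0.00
  a_OS = 224/640 = 0.35, a_RS = 64/640 = 0.10, a_CS = 128/640 = 0.20, a_SS = 0/640 = 0.00
I − A =
  [   0.65    -0.10    -0.05    -0.35]
  [  -0.10     0.80    -0.15    -0.10]
  [  -0.40    -0.15     0.80    -0.20]
  [   0.00    -0.05     0.00     1.00]
Compute the cofactors C_ij = (−1)^(i+j)·(3×3 minor ij) of I−A; the adjugate is their transpose:
adj(I−A) = Cᵀ =
  [ 0.612000   0.102000   0.057375   0.235875]
  [ 0.140000   0.500000   0.102500   0.119500]
  [ 0.334000   0.151000   0.505000   0.233000]
  [ 0.007000   0.025000   0.005125   0.370625]
det(I−A) = Σ_j (I−A)_1j·C_1j = (0.65)(0.612000) + (-0.10)(0.140000) + (-0.05)(0.334000) + (-0.35)(0.007000) = 0.36465
(I − A)⁻¹ = adj(I−A) / det(I−A) ≈
  [   1.6783     0.2797     0.1573     0.6469]
  [   0.3839     1.3712     0.2811     0.3277]
  [   0.9159     0.4141     1.3849     0.6390]
  [   0.0192     0.0686     0.0141     1.0164]
Δx = (I − A)⁻¹ Δd with Δd having +60 in the Rubber component and 0 elsewhere.
So Δx_R = L_RR · (+60), where L_RR = adj(I−A)_RR / det(I−A) = 0.500000 / 0.36465.
Δx_R = 0.500000 × (+60) / 0.36465 = 30.00 / 0.36465 ≈ 82.27.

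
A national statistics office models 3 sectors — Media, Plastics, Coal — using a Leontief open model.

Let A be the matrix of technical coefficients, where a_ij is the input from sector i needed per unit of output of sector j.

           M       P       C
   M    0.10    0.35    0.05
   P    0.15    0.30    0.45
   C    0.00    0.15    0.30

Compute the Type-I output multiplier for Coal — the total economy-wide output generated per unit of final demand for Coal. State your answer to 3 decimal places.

m_C = 3.454

I − A =
  [   0.90    -0.35    -0.05]
  [  -0.15     0.70    -0.45]
  [   0.00    -0.15     0.70]
Cofactors of I−A, C_ij = (−1)^(i+j)·(minor ij) (rows/columns in the sector order above):
  C_11 = (0.70)(0.70) − (-0.45)(-0.15) = 0.4225
  C_12 = −[(-0.15)(0.70) − (-0.45)(0.00)] = 0.1050
  C_13 = (-0.15)(-0.15) − (0.70)(0.00) = 0.0225
  C_21 = −[(-0.35)(0.70) − (-0.05)(-0.15)] = 0.2525
  C_22 = (0.90)(0.70) − (-0.05)(0.00) = 0.6300
  C_23 = −[(0.90)(-0.15) − (-0.35)(0.00)] = 0.1350
  C_31 = (-0.35)(-0.45) − (-0.05)(0.70) = 0.1925
  C_32 = −[(0.90)(-0.45) − (-0.05)(-0.15)] = 0.4125
  C_33 = (0.90)(0.70) − (-0.35)(-0.15) = 0.5775
det(I−A) = Σ_j (I−A)_1j·C_1j = (0.90)(0.4225) + (-0.35)(0.1050) + (-0.05)(0.0225) = 0.342375
adj(I−A) = Cᵀ =
  [ 0.4225   0.2525   0.1925]
  [ 0.1050   0.6300   0.4125]
  [ 0.0225   0.1350   0.5775]
(I − A)⁻¹ = adj(I−A) / det(I−A) ≈
  [   1.2340     0.7375     0.5622]
  [   0.3067     1.8401     1.2048]
  [   0.0657     0.3943     1.6867]
The output multiplier for sector j is the column-j sum of the Leontief inverse (I − A)⁻¹ = adj(I−A) / det(I−A).
Column C of adj(I−A): (0.1925, 0.4125, 0.5775); det(I−A) = 0.342375.
m_C = (0.1925 + 0.4125 + 0.5775) / 0.342375 = 1.1825 / 0.342375 ≈ 3.454.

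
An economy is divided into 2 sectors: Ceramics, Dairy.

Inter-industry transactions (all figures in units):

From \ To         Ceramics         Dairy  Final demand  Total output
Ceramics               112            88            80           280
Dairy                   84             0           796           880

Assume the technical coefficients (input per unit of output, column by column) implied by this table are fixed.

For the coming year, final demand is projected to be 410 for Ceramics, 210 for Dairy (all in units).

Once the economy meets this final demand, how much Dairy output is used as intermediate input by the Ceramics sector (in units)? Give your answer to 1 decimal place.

Technical coefficients a_ij = z_ij / X_j:
  a_11 = 112/280 = 0.40, a_21 = 84/280 = 0.30
  a_12 = 88/880 = 0.10, a_22 = 0/880 = 0.00
I − A =
  [   0.60    -0.10]
  [  -0.30     1.00]
det(I−A) = (0.60)(1.00) − (-0.10)(-0.30) = 0.5700
adj(I−A) = [[1.00, 0.10], [0.30, 0.60]]
(I − A)⁻¹ = adj(I−A) / det(I−A) ≈
  [   1.7544     0.1754]
  [   0.5263     1.0526]
First solve x = (I − A)⁻¹ d = adj(I−A)·d / det(I−A); in particular x_1 = (1.00·410 + 0.10·210) / 0.5700 = 431.00 / 0.5700 ≈ 756.140.
Intermediate flow from 2 to 1: z_21 = a_21 · x_1 = 0.30 × 431.00 / 0.5700 = 129.30 / 0.5700 ≈ 226.8.

z_21 = 226.8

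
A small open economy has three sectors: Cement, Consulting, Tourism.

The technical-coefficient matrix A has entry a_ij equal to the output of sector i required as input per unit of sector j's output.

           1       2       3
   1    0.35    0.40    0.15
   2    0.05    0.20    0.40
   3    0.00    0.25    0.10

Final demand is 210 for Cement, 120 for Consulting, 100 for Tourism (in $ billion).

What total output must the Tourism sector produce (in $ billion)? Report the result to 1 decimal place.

I − A =
  [   0.65    -0.40    -0.15]
  [  -0.05     0.80    -0.40]
  [   0.00    -0.25     0.90]
Cofactors of I−A, C_ij = (−1)^(i+j)·(minor ij) (rows/columns in the sector order above):
  C_11 = (0.80)(0.90) − (-0.40)(-0.25) = 0.6200
  C_12 = −[(-0.05)(0.90) − (-0.40)(0.00)] = 0.0450
  C_13 = (-0.05)(-0.25) − (0.80)(0.00) = 0.0125
  C_21 = −[(-0.40)(0.90) − (-0.15)(-0.25)] = 0.3975
  C_22 = (0.65)(0.90) − (-0.15)(0.00) = 0.5850
  C_23 = −[(0.65)(-0.25) − (-0.40)(0.00)] = 0.1625
  C_31 = (-0.40)(-0.40) − (-0.15)(0.80) = 0.2800
  C_32 = −[(0.65)(-0.40) − (-0.15)(-0.05)] = 0.2675
  C_33 = (0.65)(0.80) − (-0.40)(-0.05) = 0.5000
det(I−A) = Σ_j (I−A)_1j·C_1j = (0.65)(0.6200) + (-0.40)(0.0450) + (-0.15)(0.0125) = 0.383125
adj(I−A) = Cᵀ =
  [ 0.6200   0.3975   0.2800]
  [ 0.0450   0.5850   0.2675]
  [ 0.0125   0.1625   0.5000]
(I − A)⁻¹ = adj(I−A) / det(I−A) ≈
  [   1.6183     1.0375     0.7308]
  [   0.1175     1.5269     0.6982]
  [   0.0326     0.4241     1.3051]
x = (I − A)⁻¹ d = adj(I−A)·d / det(I−A), with det(I−A) = 0.383125:
  x_1 = (0.6200·210 + 0.3975·120 + 0.2800·100) / 0.383125 = 205.90 / 0.383125 ≈ 537.4
  x_2 = (0.0450·210 + 0.5850·120 + 0.2675·100) / 0.383125 = 106.40 / 0.383125 ≈ 277.7
  x_3 = (0.0125·210 + 0.1625·120 + 0.5000·100) / 0.383125 = 72.125 / 0.383125 ≈ 188.3

x_3 = 188.3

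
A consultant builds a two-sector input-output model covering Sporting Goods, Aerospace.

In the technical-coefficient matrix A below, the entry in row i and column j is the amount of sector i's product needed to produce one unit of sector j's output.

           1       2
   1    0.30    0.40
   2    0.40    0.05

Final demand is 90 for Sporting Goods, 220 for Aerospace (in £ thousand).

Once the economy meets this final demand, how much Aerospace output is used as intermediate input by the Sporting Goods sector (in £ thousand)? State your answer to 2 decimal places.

I − A =
  [   0.70    -0.40]
  [  -0.40     0.95]
det(I−A) = (0.70)(0.95) − (-0.40)(-0.40) = 0.5050
adj(I−A) = [[0.95, 0.40], [0.40, 0.70]]
(I − A)⁻¹ = adj(I−A) / det(I−A) ≈
  [   1.8812     0.7921]
  [   0.7921     1.3861]
First solve x = (I − A)⁻¹ d = adj(I−A)·d / det(I−A); in particular x_1 = (0.95·90 + 0.40·220) / 0.5050 = 173.50 / 0.5050 ≈ 343.5644.
Intermediate flow from 2 to 1: z_21 = a_21 · x_1 = 0.40 × 173.50 / 0.5050 = 69.40 / 0.5050 ≈ 137.43.

z_21 = 137.43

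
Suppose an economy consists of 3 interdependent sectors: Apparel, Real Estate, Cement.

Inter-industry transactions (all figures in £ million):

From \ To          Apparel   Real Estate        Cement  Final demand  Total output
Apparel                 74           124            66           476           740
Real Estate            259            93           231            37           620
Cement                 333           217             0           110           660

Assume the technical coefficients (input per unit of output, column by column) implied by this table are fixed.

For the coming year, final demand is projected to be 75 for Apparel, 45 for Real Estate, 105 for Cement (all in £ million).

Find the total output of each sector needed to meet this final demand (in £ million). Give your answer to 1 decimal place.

x_A = 161.9, x_R = 225.3, x_C = 256.7

Technical coefficients a_ij = z_ij / X_j:
  a_AA = 74/740 = 0.10, a_RA = 259/740 = 0.35, a_CA = 333/740 = 0.45
  a_AR = 124/620 = 0.20, a_RR = 93/620 = 0.15, a_CR = 217/620 = 0.35
  a_AC = 66/660 = 0.10, a_RC = 231/660 = 0.35, a_CC = 0/660 = 0.00
I − A =
  [   0.90    -0.20    -0.10]
  [  -0.35     0.85    -0.35]
  [  -0.45    -0.35     1.00]
Cofactors of I−A, C_ij = (−1)^(i+j)·(minor ij) (rows/columns in the sector order above):
  C_11 = (0.85)(1.00) − (-0.35)(-0.35) = 0.7275
  C_12 = −[(-0.35)(1.00) − (-0.35)(-0.45)] = 0.5075
  C_13 = (-0.35)(-0.35) − (0.85)(-0.45) = 0.5050
  C_21 = −[(-0.20)(1.00) − (-0.10)(-0.35)] = 0.2350
  C_22 = (0.90)(1.00) − (-0.10)(-0.45) = 0.8550
  C_23 = −[(0.90)(-0.35) − (-0.20)(-0.45)] = 0.4050
  C_31 = (-0.20)(-0.35) − (-0.10)(0.85) = 0.1550
  C_32 = −[(0.90)(-0.35) − (-0.10)(-0.35)] = 0.3500
  C_33 = (0.90)(0.85) − (-0.20)(-0.35) = 0.6950
det(I−A) = Σ_j (I−A)_1j·C_1j = (0.90)(0.7275) + (-0.20)(0.5075) + (-0.10)(0.5050) = 0.50275
adj(I−A) = Cᵀ =
  [ 0.7275   0.2350   0.1550]
  [ 0.5075   0.8550   0.3500]
  [ 0.5050   0.4050   0.6950]
(I − A)⁻¹ = adj(I−A) / det(I−A) ≈
  [   1.4470     0.4674     0.3083]
  [   1.0094     1.7006     0.6962]
  [   1.0045     0.8056     1.3824]
x = (I − A)⁻¹ d = adj(I−A)·d / det(I−A), with det(I−A) = 0.50275:
  x_A = (0.7275·75 + 0.2350·45 + 0.1550·105) / 0.50275 = 81.4125 / 0.50275 ≈ 161.9
  x_R = (0.5075·75 + 0.8550·45 + 0.3500·105) / 0.50275 = 113.2875 / 0.50275 ≈ 225.3
  x_C = (0.5050·75 + 0.4050·45 + 0.6950·105) / 0.50275 = 129.075 / 0.50275 ≈ 256.7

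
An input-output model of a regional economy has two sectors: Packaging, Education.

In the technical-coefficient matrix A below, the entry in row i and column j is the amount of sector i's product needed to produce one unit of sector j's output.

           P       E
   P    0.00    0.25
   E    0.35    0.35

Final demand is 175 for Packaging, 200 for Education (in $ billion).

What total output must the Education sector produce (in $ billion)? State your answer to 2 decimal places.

x_E = 464.44

I − A =
  [   1.00    -0.25]
  [  -0.35     0.65]
det(I−A) = (1.00)(0.65) − (-0.25)(-0.35) = 0.5625
adj(I−A) = [[0.65, 0.25], [0.35, 1.00]]
(I − A)⁻¹ = adj(I−A) / det(I−A) ≈
  [   1.1556     0.4444]
  [   0.6222     1.7778]
x = (I − A)⁻¹ d = adj(I−A)·d / det(I−A), with det(I−A) = 0.5625:
  x_P = (0.65·175 + 0.25·200) / 0.5625 = 163.75 / 0.5625 ≈ 291.11
  x_E = (0.35·175 + 1.00·200) / 0.5625 = 261.25 / 0.5625 ≈ 464.44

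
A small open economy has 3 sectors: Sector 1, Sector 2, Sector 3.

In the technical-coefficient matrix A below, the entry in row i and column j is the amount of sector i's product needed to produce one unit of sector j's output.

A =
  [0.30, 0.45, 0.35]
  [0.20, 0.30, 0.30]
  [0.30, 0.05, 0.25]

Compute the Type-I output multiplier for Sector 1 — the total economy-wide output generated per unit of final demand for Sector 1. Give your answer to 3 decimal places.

m_1 = 5.640

I − A =
  [   0.70    -0.45    -0.35]
  [  -0.20     0.70    -0.30]
  [  -0.30    -0.05     0.75]
Cofactors of I−A, C_ij = (−1)^(i+j)·(minor ij) (rows/columns in the sector order above):
  C_11 = (0.70)(0.75) − (-0.30)(-0.05) = 0.5100
  C_12 = −[(-0.20)(0.75) − (-0.30)(-0.30)] = 0.2400
  C_13 = (-0.20)(-0.05) − (0.70)(-0.30) = 0.2200
  C_21 = −[(-0.45)(0.75) − (-0.35)(-0.05)] = 0.3550
  C_22 = (0.70)(0.75) − (-0.35)(-0.30) = 0.4200
  C_23 = −[(0.70)(-0.05) − (-0.45)(-0.30)] = 0.1700
  C_31 = (-0.45)(-0.30) − (-0.35)(0.70) = 0.3800
  C_32 = −[(0.70)(-0.30) − (-0.35)(-0.20)] = 0.2800
  C_33 = (0.70)(0.70) − (-0.45)(-0.20) = 0.4000
det(I−A) = Σ_j (I−A)_1j·C_1j = (0.70)(0.5100) + (-0.45)(0.2400) + (-0.35)(0.2200) = 0.1720
adj(I−A) = Cᵀ =
  [ 0.5100   0.3550   0.3800]
  [ 0.2400   0.4200   0.2800]
  [ 0.2200   0.1700   0.4000]
(I − A)⁻¹ = adj(I−A) / det(I−A) ≈
  [   2.9651     2.0640     2.2093]
  [   1.3953     2.4419     1.6279]
  [   1.2791     0.9884     2.3256]
The output multiplier for sector j is the column-j sum of the Leontief inverse (I − A)⁻¹ = adj(I−A) / det(I−A).
Column 1 of adj(I−A): (0.5100, 0.2400, 0.2200); det(I−A) = 0.1720.
m_1 = (0.5100 + 0.2400 + 0.2200) / 0.1720 = 0.97 / 0.1720 ≈ 5.640.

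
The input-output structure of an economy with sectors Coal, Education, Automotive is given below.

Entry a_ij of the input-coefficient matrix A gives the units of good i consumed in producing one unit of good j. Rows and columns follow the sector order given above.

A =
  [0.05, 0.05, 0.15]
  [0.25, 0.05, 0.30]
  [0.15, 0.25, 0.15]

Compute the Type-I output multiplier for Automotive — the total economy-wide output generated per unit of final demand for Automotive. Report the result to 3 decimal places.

I − A =
  [   0.95    -0.05    -0.15]
  [  -0.25     0.95    -0.30]
  [  -0.15    -0.25     0.85]
Cofactors of I−A, C_ij = (−1)^(i+j)·(minor ij) (rows/columns in the sector order above):
  C_11 = (0.95)(0.85) − (-0.30)(-0.25) = 0.7325
  C_12 = −[(-0.25)(0.85) − (-0.30)(-0.15)] = 0.2575
  C_13 = (-0.25)(-0.25) − (0.95)(-0.15) = 0.2050
  C_21 = −[(-0.05)(0.85) − (-0.15)(-0.25)] = 0.0800
  C_22 = (0.95)(0.85) − (-0.15)(-0.15) = 0.7850
  C_23 = −[(0.95)(-0.25) − (-0.05)(-0.15)] = 0.2450
  C_31 = (-0.05)(-0.30) − (-0.15)(0.95) = 0.1575
  C_32 = −[(0.95)(-0.30) − (-0.15)(-0.25)] = 0.3225
  C_33 = (0.95)(0.95) − (-0.05)(-0.25) = 0.8900
det(I−A) = Σ_j (I−A)_1j·C_1j = (0.95)(0.7325) + (-0.05)(0.2575) + (-0.15)(0.2050) = 0.65225
adj(I−A) = Cᵀ =
  [ 0.7325   0.0800   0.1575]
  [ 0.2575   0.7850   0.3225]
  [ 0.2050   0.2450   0.8900]
(I − A)⁻¹ = adj(I−A) / det(I−A) ≈
  [   1.1230     0.1227     0.2415]
  [   0.3948     1.2035     0.4944]
  [   0.3143     0.3756     1.3645]
The output multiplier for sector j is the column-j sum of the Leontief inverse (I − A)⁻¹ = adj(I−A) / det(I−A).
Column A of adj(I−A): (0.1575, 0.3225, 0.8900); det(I−A) = 0.65225.
m_A = (0.1575 + 0.3225 + 0.8900) / 0.65225 = 1.37 / 0.65225 ≈ 2.100.

m_A = 2.100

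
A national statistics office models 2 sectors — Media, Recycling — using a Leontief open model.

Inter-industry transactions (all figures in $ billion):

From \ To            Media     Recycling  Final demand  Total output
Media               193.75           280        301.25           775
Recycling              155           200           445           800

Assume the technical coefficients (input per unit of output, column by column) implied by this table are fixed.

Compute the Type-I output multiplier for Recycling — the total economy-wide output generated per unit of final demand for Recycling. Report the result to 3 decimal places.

m_2 = 2.234

Technical coefficients a_ij = z_ij / X_j:
  a_11 = 193.75/775 = 0.25, a_21 = 155/775 = 0.20
  a_12 = 280/800 = 0.35, a_22 = 200/800 = 0.25
I − A =
  [   0.75    -0.35]
  [  -0.20     0.75]
det(I−A) = (0.75)(0.75) − (-0.35)(-0.20) = 0.4925
adj(I−A) = [[0.75, 0.35], [0.20, 0.75]]
(I − A)⁻¹ = adj(I−A) / det(I−A) ≈
  [   1.5228     0.7107]
  [   0.4061     1.5228]
The output multiplier for sector j is the column-j sum of the Leontief inverse (I − A)⁻¹ = adj(I−A) / det(I−A).
Column 2 of adj(I−A): (0.35, 0.75); det(I−A) = 0.4925.
m_2 = (0.35 + 0.75) / 0.4925 = 1.10 / 0.4925 ≈ 2.234.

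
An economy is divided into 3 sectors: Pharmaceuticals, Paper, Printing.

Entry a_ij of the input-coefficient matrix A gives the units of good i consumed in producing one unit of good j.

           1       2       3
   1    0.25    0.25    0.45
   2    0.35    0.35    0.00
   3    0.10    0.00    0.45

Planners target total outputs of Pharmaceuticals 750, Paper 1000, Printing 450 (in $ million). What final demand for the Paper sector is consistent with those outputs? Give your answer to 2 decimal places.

I − A =
  [   0.75    -0.25    -0.45]
  [  -0.35     0.65     0.00]
  [  -0.10     0.00     0.55]
d = (I − A) x:
  d_1 = (+0.75)·750 + (-0.25)·1000 + (-0.45)·450 = 110.00
  d_2 = (-0.35)·750 + (+0.65)·1000 + (+0.00)·450 = 387.50
  d_3 = (-0.10)·750 + (+0.00)·1000 + (+0.55)·450 = 172.50

d_2 = 387.50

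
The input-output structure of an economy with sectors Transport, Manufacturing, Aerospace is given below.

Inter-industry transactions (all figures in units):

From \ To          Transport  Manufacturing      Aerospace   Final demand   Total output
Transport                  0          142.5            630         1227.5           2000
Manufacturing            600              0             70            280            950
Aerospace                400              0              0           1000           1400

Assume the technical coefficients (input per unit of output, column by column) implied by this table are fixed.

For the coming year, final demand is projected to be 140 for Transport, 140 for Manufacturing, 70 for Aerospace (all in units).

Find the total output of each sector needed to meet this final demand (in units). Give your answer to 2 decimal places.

x_T = 223.54, x_M = 212.80, x_A = 114.71

Technical coefficients a_ij = z_ij / X_j:
  a_TT = 0/2000 = 0.00, a_MT = 600/2000 = 0.30, a_AT = 400/2000 = 0.20
  a_TM = 142.5/950 = 0.15, a_MM = 0/950 = 0.00, a_AM = 0/950 = 0.00
  a_TA = 630/1400 = 0.45, a_MA = 70/1400 = 0.05, a_AA = 0/1400 = 0.00
I − A =
  [   1.00    -0.15    -0.45]
  [  -0.30     1.00    -0.05]
  [  -0.20     0.00     1.00]
Cofactors of I−A, C_ij = (−1)^(i+j)·(minor ij) (rows/columns in the sector order above):
  C_11 = (1.00)(1.00) − (-0.05)(0.00) = 1.0000
  C_12 = −[(-0.30)(1.00) − (-0.05)(-0.20)] = 0.3100
  C_13 = (-0.30)(0.00) − (1.00)(-0.20) = 0.2000
  C_21 = −[(-0.15)(1.00) − (-0.45)(0.00)] = 0.1500
  C_22 = (1.00)(1.00) − (-0.45)(-0.20) = 0.9100
  C_23 = −[(1.00)(0.00) − (-0.15)(-0.20)] = 0.0300
  C_31 = (-0.15)(-0.05) − (-0.45)(1.00) = 0.4575
  C_32 = −[(1.00)(-0.05) − (-0.45)(-0.30)] = 0.1850
  C_33 = (1.00)(1.00) − (-0.15)(-0.30) = 0.9550
det(I−A) = Σ_j (I−A)_1j·C_1j = (1.00)(1.0000) + (-0.15)(0.3100) + (-0.45)(0.2000) = 0.8635
adj(I−A) = Cᵀ =
  [ 1.0000   0.1500   0.4575]
  [ 0.3100   0.9100   0.1850]
  [ 0.2000   0.0300   0.9550]
(I − A)⁻¹ = adj(I−A) / det(I−A) ≈
  [   1.1581     0.1737     0.5298]
  [   0.3590     1.0539     0.2142]
  [   0.2316     0.0347     1.1060]
x = (I − A)⁻¹ d = adj(I−A)·d / det(I−A), with det(I−A) = 0.8635:
  x_T = (1.0000·140 + 0.1500·140 + 0.4575·70) / 0.8635 = 193.025 / 0.8635 ≈ 223.54
  x_M = (0.3100·140 + 0.9100·140 + 0.1850·70) / 0.8635 = 183.75 / 0.8635 ≈ 212.80
  x_A = (0.2000·140 + 0.0300·140 + 0.9550·70) / 0.8635 = 99.05 / 0.8635 ≈ 114.71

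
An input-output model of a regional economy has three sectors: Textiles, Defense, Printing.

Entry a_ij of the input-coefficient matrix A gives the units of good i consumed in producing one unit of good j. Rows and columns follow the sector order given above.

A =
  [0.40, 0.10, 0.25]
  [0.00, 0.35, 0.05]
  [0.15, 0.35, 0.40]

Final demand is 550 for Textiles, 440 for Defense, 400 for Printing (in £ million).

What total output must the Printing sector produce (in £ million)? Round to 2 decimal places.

I − A =
  [   0.60    -0.10    -0.25]
  [   0.00     0.65    -0.05]
  [  -0.15    -0.35     0.60]
Cofactors of I−A, C_ij = (−1)^(i+j)·(minor ij) (rows/columns in the sector order above):
  C_11 = (0.65)(0.60) − (-0.05)(-0.35) = 0.3725
  C_12 = −[(0.00)(0.60) − (-0.05)(-0.15)] = 0.0075
  C_13 = (0.00)(-0.35) − (0.65)(-0.15) = 0.0975
  C_21 = −[(-0.10)(0.60) − (-0.25)(-0.35)] = 0.1475
  C_22 = (0.60)(0.60) − (-0.25)(-0.15) = 0.3225
  C_23 = −[(0.60)(-0.35) − (-0.10)(-0.15)] = 0.2250
  C_31 = (-0.10)(-0.05) − (-0.25)(0.65) = 0.1675
  C_32 = −[(0.60)(-0.05) − (-0.25)(0.00)] = 0.0300
  C_33 = (0.60)(0.65) − (-0.10)(0.00) = 0.3900
det(I−A) = Σ_j (I−A)_1j·C_1j = (0.60)(0.3725) + (-0.10)(0.0075) + (-0.25)(0.0975) = 0.198375
adj(I−A) = Cᵀ =
  [ 0.3725   0.1475   0.1675]
  [ 0.0075   0.3225   0.0300]
  [ 0.0975   0.2250   0.3900]
(I − A)⁻¹ = adj(I−A) / det(I−A) ≈
  [   1.8778     0.7435     0.8444]
  [   0.0378     1.6257     0.1512]
  [   0.4915     1.1342     1.9660]
x = (I − A)⁻¹ d = adj(I−A)·d / det(I−A), with det(I−A) = 0.198375:
  x_T = (0.3725·550 + 0.1475·440 + 0.1675·400) / 0.198375 = 336.775 / 0.198375 ≈ 1697.67
  x_D = (0.0075·550 + 0.3225·440 + 0.0300·400) / 0.198375 = 158.025 / 0.198375 ≈ 796.60
  x_P = (0.0975·550 + 0.2250·440 + 0.3900·400) / 0.198375 = 308.625 / 0.198375 ≈ 1555.77

x_P = 1555.77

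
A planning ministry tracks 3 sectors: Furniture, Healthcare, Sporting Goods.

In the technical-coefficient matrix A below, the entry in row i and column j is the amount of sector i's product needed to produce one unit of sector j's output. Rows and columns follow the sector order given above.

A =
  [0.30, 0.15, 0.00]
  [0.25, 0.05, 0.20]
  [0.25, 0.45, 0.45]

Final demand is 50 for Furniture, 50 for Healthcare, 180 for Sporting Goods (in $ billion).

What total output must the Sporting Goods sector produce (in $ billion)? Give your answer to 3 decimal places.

x_S = 539.190

I − A =
  [   0.70    -0.15     0.00]
  [  -0.25     0.95    -0.20]
  [  -0.25    -0.45     0.55]
Cofactors of I−A, C_ij = (−1)^(i+j)·(minor ij) (rows/columns in the sector order above):
  C_11 = (0.95)(0.55) − (-0.20)(-0.45) = 0.4325
  C_12 = −[(-0.25)(0.55) − (-0.20)(-0.25)] = 0.1875
  C_13 = (-0.25)(-0.45) − (0.95)(-0.25) = 0.3500
  C_21 = −[(-0.15)(0.55) − (0.00)(-0.45)] = 0.0825
  C_22 = (0.70)(0.55) − (0.00)(-0.25) = 0.3850
  C_23 = −[(0.70)(-0.45) − (-0.15)(-0.25)] = 0.3525
  C_31 = (-0.15)(-0.20) − (0.00)(0.95) = 0.0300
  C_32 = −[(0.70)(-0.20) − (0.00)(-0.25)] = 0.1400
  C_33 = (0.70)(0.95) − (-0.15)(-0.25) = 0.6275
det(I−A) = Σ_j (I−A)_1j·C_1j = (0.70)(0.4325) + (-0.15)(0.1875) + (0.00)(0.3500) = 0.274625
adj(I−A) = Cᵀ =
  [ 0.4325   0.0825   0.0300]
  [ 0.1875   0.3850   0.1400]
  [ 0.3500   0.3525   0.6275]
(I − A)⁻¹ = adj(I−A) / det(I−A) ≈
  [   1.5749     0.3004     0.1092]
  [   0.6827     1.4019     0.5098]
  [   1.2745     1.2836     2.2849]
x = (I − A)⁻¹ d = adj(I−A)·d / det(I−A), with det(I−A) = 0.274625:
  x_F = (0.4325·50 + 0.0825·50 + 0.0300·180) / 0.274625 = 31.15 / 0.274625 ≈ 113.427
  x_H = (0.1875·50 + 0.3850·50 + 0.1400·180) / 0.274625 = 53.825 / 0.274625 ≈ 195.995
  x_S = (0.3500·50 + 0.3525·50 + 0.6275·180) / 0.274625 = 148.075 / 0.274625 ≈ 539.190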